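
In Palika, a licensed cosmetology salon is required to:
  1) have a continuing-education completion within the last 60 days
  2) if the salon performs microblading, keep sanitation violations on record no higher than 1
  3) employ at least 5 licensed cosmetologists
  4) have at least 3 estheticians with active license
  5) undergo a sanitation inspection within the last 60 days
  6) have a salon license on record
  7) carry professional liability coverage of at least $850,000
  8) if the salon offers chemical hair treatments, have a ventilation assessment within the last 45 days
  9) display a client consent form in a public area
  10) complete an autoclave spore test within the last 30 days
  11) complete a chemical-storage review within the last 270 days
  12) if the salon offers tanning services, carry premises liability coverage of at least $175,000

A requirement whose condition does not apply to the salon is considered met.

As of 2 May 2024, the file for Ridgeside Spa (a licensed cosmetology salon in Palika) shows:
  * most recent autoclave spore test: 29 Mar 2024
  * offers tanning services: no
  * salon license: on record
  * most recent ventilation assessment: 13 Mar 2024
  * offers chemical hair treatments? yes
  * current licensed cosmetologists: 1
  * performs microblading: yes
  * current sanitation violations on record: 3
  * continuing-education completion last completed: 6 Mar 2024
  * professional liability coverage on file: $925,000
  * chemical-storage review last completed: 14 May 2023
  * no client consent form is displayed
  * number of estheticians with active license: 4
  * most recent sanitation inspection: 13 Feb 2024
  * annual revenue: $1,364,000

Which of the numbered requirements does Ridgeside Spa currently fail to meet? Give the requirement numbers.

1. continuing-education completion 57 days ago vs limit 60 → met
2. condition 'performs microblading' holds; sanitation violations on record 3 > 1 → not met
3. licensed cosmetologists 1 < 5 → not met
4. estheticians with active license 4 ≥ 3 → met
5. sanitation inspection 79 days ago vs limit 60 → not met
6. salon license present → met
7. professional liability coverage $925,000 ≥ $850,000 → met
8. condition 'offers chemical hair treatments' holds; ventilation assessment 50 days ago vs limit 45 → not met
9. client consent form absent → not met
10. autoclave spore test 34 days ago vs limit 30 → not met
11. chemical-storage review 354 days ago vs limit 270 → not met
12. condition 'offers tanning services' does not hold → requirement n/a → met
Not met: 2, 3, 5, 8, 9, 10, 11

2, 3, 5, 8, 9, 10, 11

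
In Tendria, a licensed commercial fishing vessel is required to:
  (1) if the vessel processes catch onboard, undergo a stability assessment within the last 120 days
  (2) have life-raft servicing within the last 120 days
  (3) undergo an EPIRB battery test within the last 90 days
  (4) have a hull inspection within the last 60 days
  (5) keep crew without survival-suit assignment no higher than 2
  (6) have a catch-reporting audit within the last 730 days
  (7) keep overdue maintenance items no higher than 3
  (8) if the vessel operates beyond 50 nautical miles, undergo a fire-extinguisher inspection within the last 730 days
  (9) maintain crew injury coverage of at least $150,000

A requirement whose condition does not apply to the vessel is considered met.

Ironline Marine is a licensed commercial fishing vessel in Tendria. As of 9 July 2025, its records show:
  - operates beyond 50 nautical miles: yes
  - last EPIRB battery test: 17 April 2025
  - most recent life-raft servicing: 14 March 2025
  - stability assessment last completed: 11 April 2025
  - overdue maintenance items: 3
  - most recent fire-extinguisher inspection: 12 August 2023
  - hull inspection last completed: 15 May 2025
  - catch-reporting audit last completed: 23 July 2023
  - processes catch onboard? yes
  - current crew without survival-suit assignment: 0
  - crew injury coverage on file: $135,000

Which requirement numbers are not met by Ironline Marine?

1. condition 'processes catch onboard' holds; stability assessment 89 days ago vs limit 120 → met
2. life-raft servicing 117 days ago vs limit 120 → met
3. EPIRB battery test 83 days ago vs limit 90 → met
4. hull inspection 55 days ago vs limit 60 → met
5. crew without survival-suit assignment 0 ≤ 2 → met
6. catch-reporting audit 717 days ago vs limit 730 → met
7. overdue maintenance items 3 ≤ 3 → met
8. condition 'operates beyond 50 nautical miles' holds; fire-extinguisher inspection 697 days ago vs limit 730 → met
9. crew injury coverage $135,000 < $150,000 → not met
Not met: 9

9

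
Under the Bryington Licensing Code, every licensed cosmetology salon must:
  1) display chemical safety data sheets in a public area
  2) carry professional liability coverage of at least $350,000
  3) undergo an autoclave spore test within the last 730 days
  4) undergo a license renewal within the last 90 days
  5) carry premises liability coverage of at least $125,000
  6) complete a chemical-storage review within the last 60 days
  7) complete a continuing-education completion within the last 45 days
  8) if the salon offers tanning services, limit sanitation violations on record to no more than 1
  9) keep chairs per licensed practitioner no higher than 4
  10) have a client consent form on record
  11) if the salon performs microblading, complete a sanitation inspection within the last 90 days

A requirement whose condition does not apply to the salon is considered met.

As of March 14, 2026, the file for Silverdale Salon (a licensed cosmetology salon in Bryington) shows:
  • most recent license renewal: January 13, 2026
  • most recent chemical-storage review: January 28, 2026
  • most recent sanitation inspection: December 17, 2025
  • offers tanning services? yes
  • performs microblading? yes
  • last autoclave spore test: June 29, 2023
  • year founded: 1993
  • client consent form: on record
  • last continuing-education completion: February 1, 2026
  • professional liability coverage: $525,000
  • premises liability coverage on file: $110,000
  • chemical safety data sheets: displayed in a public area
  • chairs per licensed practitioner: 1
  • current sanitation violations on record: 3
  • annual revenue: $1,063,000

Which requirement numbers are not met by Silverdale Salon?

3, 5, 8

1. chemical safety data sheets present → met
2. professional liability coverage $525,000 ≥ $350,000 → met
3. autoclave spore test 989 days ago vs limit 730 → not met
4. license renewal 60 days ago vs limit 90 → met
5. premises liability coverage $110,000 < $125,000 → not met
6. chemical-storage review 45 days ago vs limit 60 → met
7. continuing-education completion 41 days ago vs limit 45 → met
8. condition 'offers tanning services' holds; sanitation violations on record 3 > 1 → not met
9. chairs per licensed practitioner 1 ≤ 4 → met
10. client consent form present → met
11. condition 'performs microblading' holds; sanitation inspection 87 days ago vs limit 90 → met
Not met: 3, 5, 8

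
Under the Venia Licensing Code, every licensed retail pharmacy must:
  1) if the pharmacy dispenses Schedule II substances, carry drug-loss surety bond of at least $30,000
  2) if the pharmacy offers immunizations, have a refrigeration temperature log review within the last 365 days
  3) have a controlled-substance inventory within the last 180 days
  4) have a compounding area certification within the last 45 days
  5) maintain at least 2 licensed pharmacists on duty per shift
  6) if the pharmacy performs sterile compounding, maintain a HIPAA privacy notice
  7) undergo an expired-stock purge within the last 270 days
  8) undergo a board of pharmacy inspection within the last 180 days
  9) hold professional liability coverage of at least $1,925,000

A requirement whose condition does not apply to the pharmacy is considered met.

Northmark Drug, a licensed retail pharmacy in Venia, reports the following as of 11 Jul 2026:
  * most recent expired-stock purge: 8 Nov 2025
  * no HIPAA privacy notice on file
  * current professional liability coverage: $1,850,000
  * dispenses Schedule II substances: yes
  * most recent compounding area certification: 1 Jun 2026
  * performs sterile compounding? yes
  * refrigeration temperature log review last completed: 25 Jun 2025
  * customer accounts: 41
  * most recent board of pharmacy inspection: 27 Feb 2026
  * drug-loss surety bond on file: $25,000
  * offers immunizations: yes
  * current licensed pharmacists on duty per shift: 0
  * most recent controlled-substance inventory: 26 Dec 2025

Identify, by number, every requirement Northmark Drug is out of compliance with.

1. condition 'dispenses Schedule II substances' holds; drug-loss surety bond $25,000 < $30,000 → not met
2. condition 'offers immunizations' holds; refrigeration temperature log review 381 days ago vs limit 365 → not met
3. controlled-substance inventory 197 days ago vs limit 180 → not met
4. compounding area certification 40 days ago vs limit 45 → met
5. licensed pharmacists on duty per shift 0 < 2 → not met
6. condition 'performs sterile compounding' holds; HIPAA privacy notice absent → not met
7. expired-stock purge 245 days ago vs limit 270 → met
8. board of pharmacy inspection 134 days ago vs limit 180 → met
9. professional liability coverage $1,850,000 < $1,925,000 → not met
Not met: 1, 2, 3, 5, 6, 9

1, 2, 3, 5, 6, 9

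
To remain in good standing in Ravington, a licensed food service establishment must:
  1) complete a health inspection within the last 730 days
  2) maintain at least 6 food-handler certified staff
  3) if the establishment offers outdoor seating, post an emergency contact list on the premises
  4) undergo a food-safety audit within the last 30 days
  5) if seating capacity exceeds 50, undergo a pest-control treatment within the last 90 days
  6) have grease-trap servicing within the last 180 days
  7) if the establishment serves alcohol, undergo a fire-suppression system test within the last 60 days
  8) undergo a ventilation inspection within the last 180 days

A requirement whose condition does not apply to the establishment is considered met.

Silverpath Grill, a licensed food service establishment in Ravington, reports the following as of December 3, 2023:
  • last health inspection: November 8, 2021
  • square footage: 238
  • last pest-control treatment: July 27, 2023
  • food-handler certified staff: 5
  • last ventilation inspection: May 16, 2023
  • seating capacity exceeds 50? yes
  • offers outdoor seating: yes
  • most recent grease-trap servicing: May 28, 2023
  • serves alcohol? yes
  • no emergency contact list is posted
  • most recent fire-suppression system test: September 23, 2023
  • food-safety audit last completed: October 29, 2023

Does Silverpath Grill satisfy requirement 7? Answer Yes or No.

No

7. condition 'serves alcohol' holds; fire-suppression system test 71 days ago vs limit 60 → not met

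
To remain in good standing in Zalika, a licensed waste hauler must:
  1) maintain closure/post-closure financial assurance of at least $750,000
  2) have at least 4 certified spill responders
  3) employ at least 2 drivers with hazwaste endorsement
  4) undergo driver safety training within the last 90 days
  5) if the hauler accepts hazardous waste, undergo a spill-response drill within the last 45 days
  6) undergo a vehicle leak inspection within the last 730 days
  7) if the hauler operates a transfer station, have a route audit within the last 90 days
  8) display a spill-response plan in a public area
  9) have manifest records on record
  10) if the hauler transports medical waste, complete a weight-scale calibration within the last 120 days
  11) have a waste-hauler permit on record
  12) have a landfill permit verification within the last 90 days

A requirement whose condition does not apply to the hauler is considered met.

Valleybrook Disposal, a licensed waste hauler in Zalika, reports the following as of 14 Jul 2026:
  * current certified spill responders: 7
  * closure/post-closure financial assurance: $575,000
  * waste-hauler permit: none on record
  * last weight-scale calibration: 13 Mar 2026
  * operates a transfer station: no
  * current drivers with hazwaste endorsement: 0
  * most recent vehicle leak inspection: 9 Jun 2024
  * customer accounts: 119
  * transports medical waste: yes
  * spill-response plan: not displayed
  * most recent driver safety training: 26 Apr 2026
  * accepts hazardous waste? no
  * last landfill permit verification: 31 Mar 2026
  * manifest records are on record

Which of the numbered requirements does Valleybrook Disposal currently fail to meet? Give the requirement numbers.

1, 3, 6, 8, 10, 11, 12

1. closure/post-closure financial assurance $575,000 < $750,000 → not met
2. certified spill responders 7 ≥ 4 → met
3. drivers with hazwaste endorsement 0 < 2 → not met
4. driver safety training 79 days ago vs limit 90 → met
5. condition 'accepts hazardous waste' does not hold → requirement n/a → met
6. vehicle leak inspection 765 days ago vs limit 730 → not met
7. condition 'operates a transfer station' does not hold → requirement n/a → met
8. spill-response plan absent → not met
9. manifest records present → met
10. condition 'transports medical waste' holds; weight-scale calibration 123 days ago vs limit 120 → not met
11. waste-hauler permit absent → not met
12. landfill permit verification 105 days ago vs limit 90 → not met
Not met: 1, 3, 6, 8, 10, 11, 12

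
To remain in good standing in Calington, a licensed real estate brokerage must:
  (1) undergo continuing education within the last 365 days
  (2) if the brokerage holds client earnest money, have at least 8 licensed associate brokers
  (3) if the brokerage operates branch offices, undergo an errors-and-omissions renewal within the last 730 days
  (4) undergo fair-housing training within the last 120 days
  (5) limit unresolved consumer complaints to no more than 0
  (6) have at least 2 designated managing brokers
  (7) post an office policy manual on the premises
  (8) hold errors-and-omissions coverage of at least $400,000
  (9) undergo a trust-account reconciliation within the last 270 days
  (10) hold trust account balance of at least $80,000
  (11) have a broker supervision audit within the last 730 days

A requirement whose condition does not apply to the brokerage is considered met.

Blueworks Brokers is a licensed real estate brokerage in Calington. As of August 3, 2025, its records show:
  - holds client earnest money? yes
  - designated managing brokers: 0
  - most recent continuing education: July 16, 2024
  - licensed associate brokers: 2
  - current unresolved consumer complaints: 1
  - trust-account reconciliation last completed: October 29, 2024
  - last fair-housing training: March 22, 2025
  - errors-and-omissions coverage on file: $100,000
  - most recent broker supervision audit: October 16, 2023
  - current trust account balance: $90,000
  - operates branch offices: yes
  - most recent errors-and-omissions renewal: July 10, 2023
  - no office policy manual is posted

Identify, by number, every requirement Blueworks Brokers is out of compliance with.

1. continuing education 383 days ago vs limit 365 → not met
2. condition 'holds client earnest money' holds; licensed associate brokers 2 < 8 → not met
3. condition 'operates branch offices' holds; errors-and-omissions renewal 755 days ago vs limit 730 → not met
4. fair-housing training 134 days ago vs limit 120 → not met
5. unresolved consumer complaints 1 > 0 → not met
6. designated managing brokers 0 < 2 → not met
7. office policy manual absent → not met
8. errors-and-omissions coverage $100,000 < $400,000 → not met
9. trust-account reconciliation 278 days ago vs limit 270 → not met
10. trust account balance $90,000 ≥ $80,000 → met
11. broker supervision audit 657 days ago vs limit 730 → met
Not met: 1, 2, 3, 4, 5, 6, 7, 8, 9

1, 2, 3, 4, 5, 6, 7, 8, 9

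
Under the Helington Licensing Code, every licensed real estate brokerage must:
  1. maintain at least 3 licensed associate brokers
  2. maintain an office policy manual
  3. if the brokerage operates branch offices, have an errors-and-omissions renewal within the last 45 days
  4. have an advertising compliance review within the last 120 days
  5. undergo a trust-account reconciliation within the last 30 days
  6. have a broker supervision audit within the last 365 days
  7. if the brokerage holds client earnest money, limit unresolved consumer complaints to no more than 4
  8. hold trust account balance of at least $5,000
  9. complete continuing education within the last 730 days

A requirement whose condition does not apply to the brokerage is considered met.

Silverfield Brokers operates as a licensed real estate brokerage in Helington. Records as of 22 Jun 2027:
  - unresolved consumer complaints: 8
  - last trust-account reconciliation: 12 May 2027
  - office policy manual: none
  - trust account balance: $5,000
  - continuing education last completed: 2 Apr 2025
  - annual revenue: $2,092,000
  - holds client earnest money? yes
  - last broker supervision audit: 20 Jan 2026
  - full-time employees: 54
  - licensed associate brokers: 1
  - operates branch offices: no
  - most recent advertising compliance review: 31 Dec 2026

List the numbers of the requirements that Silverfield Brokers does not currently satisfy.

1. licensed associate brokers 1 < 3 → not met
2. office policy manual absent → not met
3. condition 'operates branch offices' does not hold → requirement n/a → met
4. advertising compliance review 173 days ago vs limit 120 → not met
5. trust-account reconciliation 41 days ago vs limit 30 → not met
6. broker supervision audit 518 days ago vs limit 365 → not met
7. condition 'holds client earnest money' holds; unresolved consumer complaints 8 > 4 → not met
8. trust account balance $5,000 ≥ $5,000 → met
9. continuing education 811 days ago vs limit 730 → not met
Not met: 1, 2, 4, 5, 6, 7, 9

1, 2, 4, 5, 6, 7, 9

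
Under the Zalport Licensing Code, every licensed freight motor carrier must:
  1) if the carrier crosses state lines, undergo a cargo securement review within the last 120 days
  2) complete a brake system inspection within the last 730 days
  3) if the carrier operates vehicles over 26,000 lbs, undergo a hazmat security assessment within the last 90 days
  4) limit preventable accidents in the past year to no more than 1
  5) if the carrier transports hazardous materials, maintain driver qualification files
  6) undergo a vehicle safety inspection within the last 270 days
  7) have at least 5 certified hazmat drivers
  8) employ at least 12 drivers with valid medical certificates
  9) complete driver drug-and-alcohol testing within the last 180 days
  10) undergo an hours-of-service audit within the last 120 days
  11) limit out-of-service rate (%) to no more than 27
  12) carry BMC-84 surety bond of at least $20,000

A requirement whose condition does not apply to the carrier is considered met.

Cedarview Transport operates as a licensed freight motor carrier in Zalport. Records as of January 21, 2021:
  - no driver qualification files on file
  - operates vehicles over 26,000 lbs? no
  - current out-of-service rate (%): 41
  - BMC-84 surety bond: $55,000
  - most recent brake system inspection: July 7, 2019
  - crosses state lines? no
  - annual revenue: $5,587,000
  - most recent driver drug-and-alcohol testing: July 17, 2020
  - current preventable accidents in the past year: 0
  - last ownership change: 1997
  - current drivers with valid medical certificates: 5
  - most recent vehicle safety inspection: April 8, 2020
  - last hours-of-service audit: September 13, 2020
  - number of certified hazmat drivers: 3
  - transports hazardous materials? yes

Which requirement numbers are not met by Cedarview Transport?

1. condition 'crosses state lines' does not hold → requirement n/a → met
2. brake system inspection 564 days ago vs limit 730 → met
3. condition 'operates vehicles over 26,000 lbs' does not hold → requirement n/a → met
4. preventable accidents in the past year 0 ≤ 1 → met
5. condition 'transports hazardous materials' holds; driver qualification files absent → not met
6. vehicle safety inspection 288 days ago vs limit 270 → not met
7. certified hazmat drivers 3 < 5 → not met
8. drivers with valid medical certificates 5 < 12 → not met
9. driver drug-and-alcohol testing 188 days ago vs limit 180 → not met
10. hours-of-service audit 130 days ago vs limit 120 → not met
11. out-of-service rate (%) 41 > 27 → not met
12. BMC-84 surety bond $55,000 ≥ $20,000 → met
Not met: 5, 6, 7, 8, 9, 10, 11

5, 6, 7, 8, 9, 10, 11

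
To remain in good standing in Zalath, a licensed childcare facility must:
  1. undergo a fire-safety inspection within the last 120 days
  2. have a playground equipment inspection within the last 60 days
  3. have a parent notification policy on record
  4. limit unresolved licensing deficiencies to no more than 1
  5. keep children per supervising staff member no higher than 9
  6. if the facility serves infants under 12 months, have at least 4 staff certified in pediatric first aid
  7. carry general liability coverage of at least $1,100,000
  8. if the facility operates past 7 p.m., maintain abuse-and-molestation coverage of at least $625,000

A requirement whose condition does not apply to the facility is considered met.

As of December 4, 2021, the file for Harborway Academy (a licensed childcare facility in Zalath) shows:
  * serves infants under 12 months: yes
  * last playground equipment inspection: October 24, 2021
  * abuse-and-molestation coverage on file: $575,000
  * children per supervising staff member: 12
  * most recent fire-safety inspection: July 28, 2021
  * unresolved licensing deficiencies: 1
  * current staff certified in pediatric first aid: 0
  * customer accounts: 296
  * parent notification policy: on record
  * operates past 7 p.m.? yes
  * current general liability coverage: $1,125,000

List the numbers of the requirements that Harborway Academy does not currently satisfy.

1, 5, 6, 8

1. fire-safety inspection 129 days ago vs limit 120 → not met
2. playground equipment inspection 41 days ago vs limit 60 → met
3. parent notification policy present → met
4. unresolved licensing deficiencies 1 ≤ 1 → met
5. children per supervising staff member 12 > 9 → not met
6. condition 'serves infants under 12 months' holds; staff certified in pediatric first aid 0 < 4 → not met
7. general liability coverage $1,125,000 ≥ $1,100,000 → met
8. condition 'operates past 7 p.m.' holds; abuse-and-molestation coverage $575,000 < $625,000 → not met
Not met: 1, 5, 6, 8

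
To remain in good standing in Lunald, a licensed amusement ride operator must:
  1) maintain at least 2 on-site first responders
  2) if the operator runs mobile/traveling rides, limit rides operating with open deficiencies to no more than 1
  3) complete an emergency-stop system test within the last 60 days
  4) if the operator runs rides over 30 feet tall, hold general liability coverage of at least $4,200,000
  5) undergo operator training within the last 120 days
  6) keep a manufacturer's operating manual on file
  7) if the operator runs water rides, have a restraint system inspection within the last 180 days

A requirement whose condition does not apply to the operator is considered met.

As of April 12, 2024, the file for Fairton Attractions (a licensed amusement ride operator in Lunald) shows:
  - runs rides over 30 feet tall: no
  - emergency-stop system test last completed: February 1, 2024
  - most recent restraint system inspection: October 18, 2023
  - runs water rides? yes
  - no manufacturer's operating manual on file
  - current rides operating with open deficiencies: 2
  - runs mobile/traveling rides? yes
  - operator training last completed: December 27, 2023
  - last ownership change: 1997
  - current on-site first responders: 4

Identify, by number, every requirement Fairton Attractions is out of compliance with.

1. on-site first responders 4 ≥ 2 → met
2. condition 'runs mobile/traveling rides' holds; rides operating with open deficiencies 2 > 1 → not met
3. emergency-stop system test 71 days ago vs limit 60 → not met
4. condition 'runs rides over 30 feet tall' does not hold → requirement n/a → met
5. operator training 107 days ago vs limit 120 → met
6. manufacturer's operating manual absent → not met
7. condition 'runs water rides' holds; restraint system inspection 177 days ago vs limit 180 → met
Not met: 2, 3, 6

2, 3, 6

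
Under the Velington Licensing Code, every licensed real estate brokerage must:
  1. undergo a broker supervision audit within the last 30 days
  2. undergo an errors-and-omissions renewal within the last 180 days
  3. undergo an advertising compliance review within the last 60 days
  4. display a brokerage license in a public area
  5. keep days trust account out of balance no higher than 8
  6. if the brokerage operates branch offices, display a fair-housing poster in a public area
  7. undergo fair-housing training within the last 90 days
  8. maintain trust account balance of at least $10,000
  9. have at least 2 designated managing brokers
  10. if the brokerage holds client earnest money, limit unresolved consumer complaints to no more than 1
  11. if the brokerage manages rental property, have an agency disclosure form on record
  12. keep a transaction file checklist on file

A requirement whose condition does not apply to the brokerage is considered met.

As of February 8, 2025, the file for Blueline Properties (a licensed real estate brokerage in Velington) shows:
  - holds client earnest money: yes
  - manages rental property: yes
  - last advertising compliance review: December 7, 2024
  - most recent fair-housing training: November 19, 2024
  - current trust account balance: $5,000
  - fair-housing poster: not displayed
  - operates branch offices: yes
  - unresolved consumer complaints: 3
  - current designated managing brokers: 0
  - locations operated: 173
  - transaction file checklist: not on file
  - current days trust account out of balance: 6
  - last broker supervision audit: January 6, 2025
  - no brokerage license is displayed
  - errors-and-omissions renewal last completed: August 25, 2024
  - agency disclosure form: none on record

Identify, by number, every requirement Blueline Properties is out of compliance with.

1. broker supervision audit 33 days ago vs limit 30 → not met
2. errors-and-omissions renewal 167 days ago vs limit 180 → met
3. advertising compliance review 63 days ago vs limit 60 → not met
4. brokerage license absent → not met
5. days trust account out of balance 6 ≤ 8 → met
6. condition 'operates branch offices' holds; fair-housing poster absent → not met
7. fair-housing training 81 days ago vs limit 90 → met
8. trust account balance $5,000 < $10,000 → not met
9. designated managing brokers 0 < 2 → not met
10. condition 'holds client earnest money' holds; unresolved consumer complaints 3 > 1 → not met
11. condition 'manages rental property' holds; agency disclosure form absent → not met
12. transaction file checklist absent → not met
Not met: 1, 3, 4, 6, 8, 9, 10, 11, 12

1, 3, 4, 6, 8, 9, 10, 11, 12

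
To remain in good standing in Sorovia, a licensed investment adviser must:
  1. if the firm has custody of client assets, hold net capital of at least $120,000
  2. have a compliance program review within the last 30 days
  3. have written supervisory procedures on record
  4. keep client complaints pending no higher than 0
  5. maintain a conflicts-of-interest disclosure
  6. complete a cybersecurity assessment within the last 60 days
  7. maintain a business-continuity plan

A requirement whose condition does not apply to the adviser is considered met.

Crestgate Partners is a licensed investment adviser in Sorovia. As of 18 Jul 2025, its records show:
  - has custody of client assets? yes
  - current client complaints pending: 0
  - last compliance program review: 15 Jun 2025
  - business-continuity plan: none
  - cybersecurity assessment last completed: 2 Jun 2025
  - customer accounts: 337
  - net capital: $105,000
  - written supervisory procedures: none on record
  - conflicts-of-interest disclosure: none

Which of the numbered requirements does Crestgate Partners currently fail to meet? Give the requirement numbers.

1, 2, 3, 5, 7

1. condition 'has custody of client assets' holds; net capital $105,000 < $120,000 → not met
2. compliance program review 33 days ago vs limit 30 → not met
3. written supervisory procedures absent → not met
4. client complaints pending 0 ≤ 0 → met
5. conflicts-of-interest disclosure absent → not met
6. cybersecurity assessment 46 days ago vs limit 60 → met
7. business-continuity plan absent → not met
Not met: 1, 2, 3, 5, 7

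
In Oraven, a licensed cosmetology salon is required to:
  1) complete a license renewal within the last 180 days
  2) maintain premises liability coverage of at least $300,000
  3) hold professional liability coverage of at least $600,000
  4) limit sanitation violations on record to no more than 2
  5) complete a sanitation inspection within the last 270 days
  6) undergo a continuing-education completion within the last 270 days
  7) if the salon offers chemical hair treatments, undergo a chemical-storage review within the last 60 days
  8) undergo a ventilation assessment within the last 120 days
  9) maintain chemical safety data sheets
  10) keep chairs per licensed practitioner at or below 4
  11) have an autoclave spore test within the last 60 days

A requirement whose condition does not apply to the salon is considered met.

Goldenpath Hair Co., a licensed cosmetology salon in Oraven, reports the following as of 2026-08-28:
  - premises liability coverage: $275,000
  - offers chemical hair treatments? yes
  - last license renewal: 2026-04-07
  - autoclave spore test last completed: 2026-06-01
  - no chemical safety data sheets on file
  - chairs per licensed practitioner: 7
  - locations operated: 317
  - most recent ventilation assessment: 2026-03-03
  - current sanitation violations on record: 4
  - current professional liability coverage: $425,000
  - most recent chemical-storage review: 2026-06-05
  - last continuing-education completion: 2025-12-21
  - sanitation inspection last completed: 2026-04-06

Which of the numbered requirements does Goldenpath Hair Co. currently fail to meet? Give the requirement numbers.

1. license renewal 143 days ago vs limit 180 → met
2. premises liability coverage $275,000 < $300,000 → not met
3. professional liability coverage $425,000 < $600,000 → not met
4. sanitation violations on record 4 > 2 → not met
5. sanitation inspection 144 days ago vs limit 270 → met
6. continuing-education completion 250 days ago vs limit 270 → met
7. condition 'offers chemical hair treatments' holds; chemical-storage review 84 days ago vs limit 60 → not met
8. ventilation assessment 178 days ago vs limit 120 → not met
9. chemical safety data sheets absent → not met
10. chairs per licensed practitioner 7 > 4 → not met
11. autoclave spore test 88 days ago vs limit 60 → not met
Not met: 2, 3, 4, 7, 8, 9, 10, 11

2, 3, 4, 7, 8, 9, 10, 11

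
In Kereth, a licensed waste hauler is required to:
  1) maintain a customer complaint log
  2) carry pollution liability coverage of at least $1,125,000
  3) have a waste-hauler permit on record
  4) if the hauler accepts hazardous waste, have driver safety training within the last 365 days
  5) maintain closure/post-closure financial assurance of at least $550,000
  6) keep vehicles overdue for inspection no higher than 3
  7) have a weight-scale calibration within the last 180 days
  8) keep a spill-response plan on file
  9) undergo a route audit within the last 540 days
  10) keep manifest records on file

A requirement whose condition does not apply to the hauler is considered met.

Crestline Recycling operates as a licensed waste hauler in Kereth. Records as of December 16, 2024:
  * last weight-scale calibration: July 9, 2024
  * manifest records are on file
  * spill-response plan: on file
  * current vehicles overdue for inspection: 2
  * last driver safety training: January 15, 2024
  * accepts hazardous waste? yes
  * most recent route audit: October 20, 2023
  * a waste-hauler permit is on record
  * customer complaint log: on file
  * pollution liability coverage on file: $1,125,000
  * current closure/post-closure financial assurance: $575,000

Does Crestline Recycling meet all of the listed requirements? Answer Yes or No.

Yes

1. customer complaint log present → met
2. pollution liability coverage $1,125,000 ≥ $1,125,000 → met
3. waste-hauler permit present → met
4. condition 'accepts hazardous waste' holds; driver safety training 336 days ago vs limit 365 → met
5. closure/post-closure financial assurance $575,000 ≥ $550,000 → met
6. vehicles overdue for inspection 2 ≤ 3 → met
7. weight-scale calibration 160 days ago vs limit 180 → met
8. spill-response plan present → met
9. route audit 423 days ago vs limit 540 → met
10. manifest records present → met
All met.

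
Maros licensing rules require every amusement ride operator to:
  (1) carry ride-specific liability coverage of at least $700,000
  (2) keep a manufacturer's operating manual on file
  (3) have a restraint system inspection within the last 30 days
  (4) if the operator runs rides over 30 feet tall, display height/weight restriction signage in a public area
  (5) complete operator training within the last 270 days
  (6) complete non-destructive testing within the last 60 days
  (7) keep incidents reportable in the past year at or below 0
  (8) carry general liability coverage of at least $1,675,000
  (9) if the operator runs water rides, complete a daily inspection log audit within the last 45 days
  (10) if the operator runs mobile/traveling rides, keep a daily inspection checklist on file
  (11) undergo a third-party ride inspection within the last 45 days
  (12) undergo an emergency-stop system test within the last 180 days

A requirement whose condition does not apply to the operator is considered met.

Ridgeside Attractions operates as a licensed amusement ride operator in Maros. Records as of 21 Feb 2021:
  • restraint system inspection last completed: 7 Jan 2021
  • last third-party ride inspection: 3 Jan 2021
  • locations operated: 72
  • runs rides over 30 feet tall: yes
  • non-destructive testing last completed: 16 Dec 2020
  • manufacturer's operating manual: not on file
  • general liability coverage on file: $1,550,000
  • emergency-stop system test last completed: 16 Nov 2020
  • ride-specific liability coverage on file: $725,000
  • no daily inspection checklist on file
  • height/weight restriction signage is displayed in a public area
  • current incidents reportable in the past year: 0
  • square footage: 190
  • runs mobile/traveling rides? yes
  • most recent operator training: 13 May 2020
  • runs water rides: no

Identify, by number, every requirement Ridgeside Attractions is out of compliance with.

2, 3, 5, 6, 8, 10, 11

1. ride-specific liability coverage $725,000 ≥ $700,000 → met
2. manufacturer's operating manual absent → not met
3. restraint system inspection 45 days ago vs limit 30 → not met
4. condition 'runs rides over 30 feet tall' holds; height/weight restriction signage present → met
5. operator training 284 days ago vs limit 270 → not met
6. non-destructive testing 67 days ago vs limit 60 → not met
7. incidents reportable in the past year 0 ≤ 0 → met
8. general liability coverage $1,550,000 < $1,675,000 → not met
9. condition 'runs water rides' does not hold → requirement n/a → met
10. condition 'runs mobile/traveling rides' holds; daily inspection checklist absent → not met
11. third-party ride inspection 49 days ago vs limit 45 → not met
12. emergency-stop system test 97 days ago vs limit 180 → met
Not met: 2, 3, 5, 6, 8, 10, 11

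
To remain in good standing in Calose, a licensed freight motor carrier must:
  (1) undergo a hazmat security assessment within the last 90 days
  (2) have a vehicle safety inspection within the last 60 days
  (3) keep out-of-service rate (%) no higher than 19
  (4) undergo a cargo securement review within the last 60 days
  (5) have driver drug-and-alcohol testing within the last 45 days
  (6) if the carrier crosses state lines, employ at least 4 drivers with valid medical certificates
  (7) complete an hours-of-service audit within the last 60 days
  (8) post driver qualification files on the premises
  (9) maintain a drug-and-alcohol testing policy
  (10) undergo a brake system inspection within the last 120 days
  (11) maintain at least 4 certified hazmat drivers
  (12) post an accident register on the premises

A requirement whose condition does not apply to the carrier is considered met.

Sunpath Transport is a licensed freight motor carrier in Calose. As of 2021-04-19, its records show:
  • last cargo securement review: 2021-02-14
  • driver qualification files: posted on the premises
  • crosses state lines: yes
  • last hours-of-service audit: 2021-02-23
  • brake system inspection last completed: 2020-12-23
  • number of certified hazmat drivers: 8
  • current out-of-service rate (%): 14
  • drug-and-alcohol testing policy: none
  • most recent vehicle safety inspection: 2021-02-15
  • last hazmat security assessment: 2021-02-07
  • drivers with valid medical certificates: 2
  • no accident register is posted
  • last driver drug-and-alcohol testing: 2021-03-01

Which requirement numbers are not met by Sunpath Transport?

1. hazmat security assessment 71 days ago vs limit 90 → met
2. vehicle safety inspection 63 days ago vs limit 60 → not met
3. out-of-service rate (%) 14 ≤ 19 → met
4. cargo securement review 64 days ago vs limit 60 → not met
5. driver drug-and-alcohol testing 49 days ago vs limit 45 → not met
6. condition 'crosses state lines' holds; drivers with valid medical certificates 2 < 4 → not met
7. hours-of-service audit 55 days ago vs limit 60 → met
8. driver qualification files present → met
9. drug-and-alcohol testing policy absent → not met
10. brake system inspection 117 days ago vs limit 120 → met
11. certified hazmat drivers 8 ≥ 4 → met
12. accident register absent → not met
Not met: 2, 4, 5, 6, 9, 12

2, 4, 5, 6, 9, 12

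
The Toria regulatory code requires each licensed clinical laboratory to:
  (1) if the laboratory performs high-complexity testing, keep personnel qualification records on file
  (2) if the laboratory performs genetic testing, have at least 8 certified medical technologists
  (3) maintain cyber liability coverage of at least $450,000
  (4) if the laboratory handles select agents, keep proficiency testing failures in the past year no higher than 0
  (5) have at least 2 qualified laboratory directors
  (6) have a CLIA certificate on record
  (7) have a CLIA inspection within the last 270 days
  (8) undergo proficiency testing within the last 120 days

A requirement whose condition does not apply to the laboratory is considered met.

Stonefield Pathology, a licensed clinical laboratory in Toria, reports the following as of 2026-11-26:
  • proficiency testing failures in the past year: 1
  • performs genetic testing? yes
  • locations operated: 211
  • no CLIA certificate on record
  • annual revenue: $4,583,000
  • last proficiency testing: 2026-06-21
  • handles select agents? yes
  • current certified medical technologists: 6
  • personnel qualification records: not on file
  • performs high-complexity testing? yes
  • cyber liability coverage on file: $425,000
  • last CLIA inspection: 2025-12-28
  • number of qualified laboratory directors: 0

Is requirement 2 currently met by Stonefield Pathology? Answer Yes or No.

No

2. condition 'performs genetic testing' holds; certified medical technologists 6 < 8 → not met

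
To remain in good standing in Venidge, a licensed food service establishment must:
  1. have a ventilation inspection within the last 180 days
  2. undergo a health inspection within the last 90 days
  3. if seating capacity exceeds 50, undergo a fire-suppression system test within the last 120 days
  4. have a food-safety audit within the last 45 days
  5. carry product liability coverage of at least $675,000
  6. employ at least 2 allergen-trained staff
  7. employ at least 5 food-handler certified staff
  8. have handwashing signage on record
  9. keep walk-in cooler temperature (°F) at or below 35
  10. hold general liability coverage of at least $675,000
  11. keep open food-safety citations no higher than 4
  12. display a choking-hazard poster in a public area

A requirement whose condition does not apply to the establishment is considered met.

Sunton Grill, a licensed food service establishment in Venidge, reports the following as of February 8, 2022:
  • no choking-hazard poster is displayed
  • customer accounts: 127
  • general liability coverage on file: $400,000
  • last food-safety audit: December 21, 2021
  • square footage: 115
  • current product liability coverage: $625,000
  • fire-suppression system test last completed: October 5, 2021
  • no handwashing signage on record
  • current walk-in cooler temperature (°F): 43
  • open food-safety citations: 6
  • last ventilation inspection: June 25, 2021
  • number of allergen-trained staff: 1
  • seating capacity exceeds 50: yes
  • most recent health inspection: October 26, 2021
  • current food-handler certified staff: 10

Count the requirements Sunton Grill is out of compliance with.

11

1. ventilation inspection 228 days ago vs limit 180 → not met
2. health inspection 105 days ago vs limit 90 → not met
3. condition 'seating capacity exceeds 50' holds; fire-suppression system test 126 days ago vs limit 120 → not met
4. food-safety audit 49 days ago vs limit 45 → not met
5. product liability coverage $625,000 < $675,000 → not met
6. allergen-trained staff 1 < 2 → not met
7. food-handler certified staff 10 ≥ 5 → met
8. handwashing signage absent → not met
9. walk-in cooler temperature (°F) 43 > 35 → not met
10. general liability coverage $400,000 < $675,000 → not met
11. open food-safety citations 6 > 4 → not met
12. choking-hazard poster absent → not met
Not met: 11 of 12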